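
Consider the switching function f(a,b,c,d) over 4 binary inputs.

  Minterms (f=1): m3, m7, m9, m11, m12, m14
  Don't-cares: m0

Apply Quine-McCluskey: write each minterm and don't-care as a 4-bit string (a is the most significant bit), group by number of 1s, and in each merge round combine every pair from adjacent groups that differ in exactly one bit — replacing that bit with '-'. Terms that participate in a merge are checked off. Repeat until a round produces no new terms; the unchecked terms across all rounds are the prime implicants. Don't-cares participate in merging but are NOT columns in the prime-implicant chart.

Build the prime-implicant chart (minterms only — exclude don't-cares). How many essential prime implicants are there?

3

[col 0] 0000, 0011*, 0111*, 1001*, 1011*, 1100*, 1110*
[col 1] -011, 0-11, 10-1, 11-0
Prime implicants: -011, 0-11, 0000, 10-1, 11-0
PI chart (minterm → PIs covering it):
  3 | -011,0-11
  7 | 0-11  (sole → essential)
  9 | 10-1  (sole → essential)
  11 | -011,10-1
  12 | 11-0  (sole → essential)
  14 | 11-0  (sole → essential)
Essential prime implicants: 0-11, 10-1, 11-0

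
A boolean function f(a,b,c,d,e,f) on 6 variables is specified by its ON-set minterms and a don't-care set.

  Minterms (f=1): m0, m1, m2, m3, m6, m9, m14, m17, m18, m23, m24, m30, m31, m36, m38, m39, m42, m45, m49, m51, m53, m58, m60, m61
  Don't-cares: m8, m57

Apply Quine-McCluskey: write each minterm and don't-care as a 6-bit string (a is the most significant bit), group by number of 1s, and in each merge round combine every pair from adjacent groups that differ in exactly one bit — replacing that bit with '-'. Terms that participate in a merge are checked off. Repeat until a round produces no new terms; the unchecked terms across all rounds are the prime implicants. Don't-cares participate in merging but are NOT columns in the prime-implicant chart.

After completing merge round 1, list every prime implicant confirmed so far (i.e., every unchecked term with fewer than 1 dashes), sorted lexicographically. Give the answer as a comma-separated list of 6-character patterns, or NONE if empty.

size-2^0 implicants → 000000(✓)  000001(✓)  000010(✓)  000011(✓)  000110(✓)  001000(✓)  001001(✓)  001110(✓)  010001(✓)  010010(✓)  010111(✓)  011000(✓)  011110(✓)  011111(✓)  100100(✓)  100110(✓)  100111(✓)  101010(✓)  101101(✓)  110001(✓)  110011(✓)  110101(✓)  111001(✓)  111010(✓)  111100(✓)  111101(✓)
size-2^1 implicants → -00110  -10001  0-0001  0-0010  0-1000  0-1110  00-000(✓)  00-001(✓)  00-110  000-10  0000-0(✓)  0000-1(✓)  00000-(✓)  00001-(✓)  00100-(✓)  01-111  01111-  1-1010  1-1101  1001-0  10011-  11-001(✓)  11-101(✓)  110-01(✓)  1100-1  111-01(✓)  11110-
size-2^2 implicants → 00-00-  0000--  11--01
Unchecked terms (primes): -00110, -10001, 0-0001, 0-0010, 0-1000, 0-1110, 00-00-, 00-110, 000-10, 0000--, 01-111, 01111-, 1-1010, 1-1101, 1001-0, 10011-, 11--01, 1100-1, 11110-

NONE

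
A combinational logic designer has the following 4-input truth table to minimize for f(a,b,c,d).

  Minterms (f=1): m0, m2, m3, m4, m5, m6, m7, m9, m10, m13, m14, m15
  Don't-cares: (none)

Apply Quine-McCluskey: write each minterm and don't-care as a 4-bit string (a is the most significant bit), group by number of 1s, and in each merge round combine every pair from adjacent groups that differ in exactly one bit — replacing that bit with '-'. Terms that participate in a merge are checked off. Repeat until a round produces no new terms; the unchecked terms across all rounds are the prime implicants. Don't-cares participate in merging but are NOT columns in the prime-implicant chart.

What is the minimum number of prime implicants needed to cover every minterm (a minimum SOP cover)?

5

Round 0: 0000✓ 0010✓ 0011✓ 0100✓ 0101✓ 0110✓ 0111✓ 1001✓ 1010✓ 1101✓ 1110✓ 1111✓
Round 1: -010✓ -101✓ -110✓ -111✓ 0-00✓ 0-10✓ 0-11✓ 00-0✓ 001-✓ 01-0✓ 01-1✓ 010-✓ 011-✓ 1-01 1-10✓ 11-1✓ 111-✓
Round 2: --10 -1-1 -11- 0--0 0-1- 01--
PIs = {--10, -1-1, -11-, 0--0, 0-1-, 01--, 1-01}
Coverage chart:
  m0: 0--0 ←essential
  m2: --10,0--0,0-1-
  m3: 0-1- ←essential
  m4: 0--0,01--
  m5: -1-1,01--
  m6: --10,-11-,0--0,0-1-,01--
  m7: -1-1,-11-,0-1-,01--
  m9: 1-01 ←essential
  m10: --10 ←essential
  m13: -1-1,1-01
  m14: --10,-11-
  m15: -1-1,-11-
Essential: --10, 0--0, 0-1-, 1-01
Petrick residual → -1-1
Min cover (5 terms): cd' + bd + a'd' + a'c + ac'd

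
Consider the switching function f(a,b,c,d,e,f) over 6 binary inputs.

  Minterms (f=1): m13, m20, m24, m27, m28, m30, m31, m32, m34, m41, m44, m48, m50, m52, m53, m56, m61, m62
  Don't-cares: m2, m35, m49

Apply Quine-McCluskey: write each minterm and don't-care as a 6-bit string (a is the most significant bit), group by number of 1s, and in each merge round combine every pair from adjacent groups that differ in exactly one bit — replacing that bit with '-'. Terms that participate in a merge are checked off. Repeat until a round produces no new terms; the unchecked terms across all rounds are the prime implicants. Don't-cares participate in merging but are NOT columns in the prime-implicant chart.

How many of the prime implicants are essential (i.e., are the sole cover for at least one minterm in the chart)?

size-2^0 implicants → 000010(✓)  001101  010100(✓)  011000(✓)  011011(✓)  011100(✓)  011110(✓)  011111(✓)  100000(✓)  100010(✓)  100011(✓)  101001  101100  110000(✓)  110001(✓)  110010(✓)  110100(✓)  110101(✓)  111000(✓)  111101(✓)  111110(✓)
size-2^1 implicants → -00010  -10100  -11000  -11110  01-100  011-00  011-11  0111-0  01111-  1-0000(✓)  1-0010(✓)  1000-0(✓)  10001-  11-000  11-101  110-00(✓)  110-01(✓)  1100-0(✓)  11000-(✓)  11010-(✓)
size-2^2 implicants → 1-00-0  110-0-
Unchecked terms (primes): -00010, -10100, -11000, -11110, 001101, 01-100, 011-00, 011-11, 0111-0, 01111-, 1-00-0, 10001-, 101001, 101100, 11-000, 11-101, 110-0-
Minterm coverage:
  m13 ⊆ 001101 [E]
  m20 ⊆ -10100,01-100
  m24 ⊆ -11000,011-00
  m27 ⊆ 011-11 [E]
  m28 ⊆ 01-100,011-00,0111-0
  m30 ⊆ -11110,0111-0,01111-
  m31 ⊆ 011-11,01111-
  m32 ⊆ 1-00-0 [E]
  m34 ⊆ -00010,1-00-0,10001-
  m41 ⊆ 101001 [E]
  m44 ⊆ 101100 [E]
  m48 ⊆ 1-00-0,11-000,110-0-
  m50 ⊆ 1-00-0 [E]
  m52 ⊆ -10100,110-0-
  m53 ⊆ 11-101,110-0-
  m56 ⊆ -11000,11-000
  m61 ⊆ 11-101 [E]
  m62 ⊆ -11110 [E]
E = {-11110, 001101, 011-11, 1-00-0, 101001, 101100, 11-101}

7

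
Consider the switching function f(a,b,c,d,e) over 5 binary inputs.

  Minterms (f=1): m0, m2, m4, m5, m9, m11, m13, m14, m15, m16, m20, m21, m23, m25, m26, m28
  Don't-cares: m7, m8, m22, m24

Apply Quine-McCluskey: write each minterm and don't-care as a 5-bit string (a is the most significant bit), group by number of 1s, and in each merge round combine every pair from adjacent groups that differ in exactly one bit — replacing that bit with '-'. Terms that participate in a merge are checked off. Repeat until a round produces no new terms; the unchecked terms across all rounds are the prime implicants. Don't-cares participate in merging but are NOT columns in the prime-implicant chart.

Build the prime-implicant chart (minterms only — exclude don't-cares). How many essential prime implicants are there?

[col 0] 00000*, 00010*, 00100*, 00101*, 00111*, 01000*, 01001*, 01011*, 01101*, 01110*, 01111*, 10000*, 10100*, 10101*, 10110*, 10111*, 11000*, 11001*, 11010*, 11100*
[col 1] -0000*, -0100*, -0101*, -0111*, -1000*, -1001*, 0-000*, 0-101*, 0-111*, 00-00*, 000-0, 001-1*, 0010-*, 01-01*, 01-11*, 010-1*, 0100-*, 011-1*, 0111-, 1-000*, 1-100*, 10-00*, 101-0*, 101-1*, 1010-*, 1011-*, 11-00*, 110-0, 1100-*
[col 2] --000, -0-00, -01-1, -010-, -100-, 0-1-1, 01--1, 1--00, 101--
Prime implicants: --000, -0-00, -01-1, -010-, -100-, 0-1-1, 000-0, 01--1, 0111-, 1--00, 101--, 110-0
PI chart (minterm → PIs covering it):
  0 | --000,-0-00,000-0
  2 | 000-0  (sole → essential)
  4 | -0-00,-010-
  5 | -01-1,-010-,0-1-1
  9 | -100-,01--1
  11 | 01--1  (sole → essential)
  13 | 0-1-1,01--1
  14 | 0111-  (sole → essential)
  15 | 0-1-1,01--1,0111-
  16 | --000,-0-00,1--00
  20 | -0-00,-010-,1--00,101--
  21 | -01-1,-010-,101--
  23 | -01-1,101--
  25 | -100-  (sole → essential)
  26 | 110-0  (sole → essential)
  28 | 1--00  (sole → essential)
Essential prime implicants: -100-, 000-0, 01--1, 0111-, 1--00, 110-0

6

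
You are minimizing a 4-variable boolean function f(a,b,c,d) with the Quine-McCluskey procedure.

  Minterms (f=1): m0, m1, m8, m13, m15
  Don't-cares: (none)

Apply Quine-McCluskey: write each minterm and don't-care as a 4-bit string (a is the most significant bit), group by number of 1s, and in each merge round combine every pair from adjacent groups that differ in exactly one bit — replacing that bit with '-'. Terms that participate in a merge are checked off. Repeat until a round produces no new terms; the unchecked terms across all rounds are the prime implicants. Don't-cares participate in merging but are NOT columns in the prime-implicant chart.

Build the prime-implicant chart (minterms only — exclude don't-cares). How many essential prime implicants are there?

Round 0: 0000✓ 0001✓ 1000✓ 1101✓ 1111✓
Round 1: -000 000- 11-1
PIs = {-000, 000-, 11-1}
Coverage chart:
  m0: -000,000-
  m1: 000- ←essential
  m8: -000 ←essential
  m13: 11-1 ←essential
  m15: 11-1 ←essential
Essential: -000, 000-, 11-1

3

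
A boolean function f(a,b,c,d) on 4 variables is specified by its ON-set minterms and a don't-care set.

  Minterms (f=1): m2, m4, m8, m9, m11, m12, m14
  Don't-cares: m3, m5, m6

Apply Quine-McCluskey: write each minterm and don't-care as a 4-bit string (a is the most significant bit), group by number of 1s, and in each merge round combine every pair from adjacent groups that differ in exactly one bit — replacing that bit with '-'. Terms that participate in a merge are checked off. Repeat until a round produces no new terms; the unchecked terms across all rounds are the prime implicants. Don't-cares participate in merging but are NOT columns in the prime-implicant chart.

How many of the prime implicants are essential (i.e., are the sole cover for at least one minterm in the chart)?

1

Round 0: 0010✓ 0011✓ 0100✓ 0101✓ 0110✓ 1000✓ 1001✓ 1011✓ 1100✓ 1110✓
Round 1: -011 -100✓ -110✓ 0-10 001- 01-0✓ 010- 1-00 10-1 100- 11-0✓
Round 2: -1-0
PIs = {-011, -1-0, 0-10, 001-, 010-, 1-00, 10-1, 100-}
Coverage chart:
  m2: 0-10,001-
  m4: -1-0,010-
  m8: 1-00,100-
  m9: 10-1,100-
  m11: -011,10-1
  m12: -1-0,1-00
  m14: -1-0 ←essential
Essential: -1-0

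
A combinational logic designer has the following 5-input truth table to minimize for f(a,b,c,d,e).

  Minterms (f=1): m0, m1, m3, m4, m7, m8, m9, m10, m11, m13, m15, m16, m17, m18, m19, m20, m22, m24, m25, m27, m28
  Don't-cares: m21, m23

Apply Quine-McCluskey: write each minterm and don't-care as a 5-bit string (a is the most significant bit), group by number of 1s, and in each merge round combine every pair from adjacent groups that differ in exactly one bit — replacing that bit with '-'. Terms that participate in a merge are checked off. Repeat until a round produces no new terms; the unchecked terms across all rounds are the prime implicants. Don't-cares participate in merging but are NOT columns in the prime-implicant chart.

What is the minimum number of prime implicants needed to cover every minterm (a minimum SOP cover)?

7

size-2^0 implicants → 00000(✓)  00001(✓)  00011(✓)  00100(✓)  00111(✓)  01000(✓)  01001(✓)  01010(✓)  01011(✓)  01101(✓)  01111(✓)  10000(✓)  10001(✓)  10010(✓)  10011(✓)  10100(✓)  10101(✓)  10110(✓)  10111(✓)  11000(✓)  11001(✓)  11011(✓)  11100(✓)
size-2^1 implicants → -0000(✓)  -0001(✓)  -0011(✓)  -0100(✓)  -0111(✓)  -1000(✓)  -1001(✓)  -1011(✓)  0-000(✓)  0-001(✓)  0-011(✓)  0-111(✓)  00-00(✓)  00-11(✓)  000-1(✓)  0000-(✓)  01-01(✓)  01-11(✓)  010-0(✓)  010-1(✓)  0100-(✓)  0101-(✓)  011-1(✓)  1-000(✓)  1-001(✓)  1-011(✓)  1-100(✓)  10-00(✓)  10-01(✓)  10-10(✓)  10-11(✓)  100-0(✓)  100-1(✓)  1000-(✓)  1001-(✓)  101-0(✓)  101-1(✓)  1010-(✓)  1011-(✓)  11-00(✓)  110-1(✓)  1100-(✓)
size-2^2 implicants → --000(✓)  --001(✓)  --011(✓)  -0-00  -0-11  -00-1(✓)  -000-(✓)  -10-1(✓)  -100-(✓)  0--11  0-0-1(✓)  0-00-(✓)  01--1  010--  1--00  1-0-1(✓)  1-00-(✓)  10--0(✓)  10--1(✓)  10-0-(✓)  10-1-(✓)  100--(✓)  101--(✓)
size-2^3 implicants → --0-1  --00-  10---
Unchecked terms (primes): --0-1, --00-, -0-00, -0-11, 0--11, 01--1, 010--, 1--00, 10---
Minterm coverage:
  m0 ⊆ --00-,-0-00
  m1 ⊆ --0-1,--00-
  m3 ⊆ --0-1,-0-11,0--11
  m4 ⊆ -0-00 [E]
  m7 ⊆ -0-11,0--11
  m8 ⊆ --00-,010--
  m9 ⊆ --0-1,--00-,01--1,010--
  m10 ⊆ 010-- [E]
  m11 ⊆ --0-1,0--11,01--1,010--
  m13 ⊆ 01--1 [E]
  m15 ⊆ 0--11,01--1
  m16 ⊆ --00-,-0-00,1--00,10---
  m17 ⊆ --0-1,--00-,10---
  m18 ⊆ 10--- [E]
  m19 ⊆ --0-1,-0-11,10---
  m20 ⊆ -0-00,1--00,10---
  m22 ⊆ 10--- [E]
  m24 ⊆ --00-,1--00
  m25 ⊆ --0-1,--00-
  m27 ⊆ --0-1 [E]
  m28 ⊆ 1--00 [E]
E = {--0-1, -0-00, 01--1, 010--, 1--00, 10---}
Petrick residual → -0-11
Cover = c'e + b'd'e' + b'de + a'be + a'bc' + ad'e' + ab'  |cover|=7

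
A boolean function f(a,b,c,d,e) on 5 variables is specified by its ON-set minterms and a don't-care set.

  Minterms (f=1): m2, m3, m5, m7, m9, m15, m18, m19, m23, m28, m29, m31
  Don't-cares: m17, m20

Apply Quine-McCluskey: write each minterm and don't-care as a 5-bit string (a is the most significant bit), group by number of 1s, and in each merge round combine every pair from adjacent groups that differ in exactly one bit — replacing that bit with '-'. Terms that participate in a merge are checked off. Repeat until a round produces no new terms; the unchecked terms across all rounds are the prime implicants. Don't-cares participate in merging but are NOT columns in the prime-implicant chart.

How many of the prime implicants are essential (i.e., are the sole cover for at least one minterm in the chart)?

4

Round 0: 00010✓ 00011✓ 00101✓ 00111✓ 01001 01111✓ 10001✓ 10010✓ 10011✓ 10100✓ 10111✓ 11100✓ 11101✓ 11111✓
Round 1: -0010✓ -0011✓ -0111✓ -1111✓ 0-111✓ 00-11✓ 0001-✓ 001-1 1-100 1-111✓ 10-11✓ 100-1 1001-✓ 111-1 1110-
Round 2: --111 -0-11 -001-
PIs = {--111, -0-11, -001-, 001-1, 01001, 1-100, 100-1, 111-1, 1110-}
Coverage chart:
  m2: -001- ←essential
  m3: -0-11,-001-
  m5: 001-1 ←essential
  m7: --111,-0-11,001-1
  m9: 01001 ←essential
  m15: --111 ←essential
  m18: -001- ←essential
  m19: -0-11,-001-,100-1
  m23: --111,-0-11
  m28: 1-100,1110-
  m29: 111-1,1110-
  m31: --111,111-1
Essential: --111, -001-, 001-1, 01001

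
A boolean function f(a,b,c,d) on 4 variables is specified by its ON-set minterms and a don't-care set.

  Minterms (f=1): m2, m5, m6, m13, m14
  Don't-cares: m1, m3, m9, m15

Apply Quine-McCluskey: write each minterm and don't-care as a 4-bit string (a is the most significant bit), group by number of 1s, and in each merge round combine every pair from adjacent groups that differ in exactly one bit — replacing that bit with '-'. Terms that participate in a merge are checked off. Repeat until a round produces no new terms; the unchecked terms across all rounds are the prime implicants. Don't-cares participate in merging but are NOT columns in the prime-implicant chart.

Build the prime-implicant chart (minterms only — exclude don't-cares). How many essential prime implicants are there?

Round 0: 0001✓ 0010✓ 0011✓ 0101✓ 0110✓ 1001✓ 1101✓ 1110✓ 1111✓
Round 1: -001✓ -101✓ -110 0-01✓ 0-10 00-1 001- 1-01✓ 11-1 111-
Round 2: --01
PIs = {--01, -110, 0-10, 00-1, 001-, 11-1, 111-}
Coverage chart:
  m2: 0-10,001-
  m5: --01 ←essential
  m6: -110,0-10
  m13: --01,11-1
  m14: -110,111-
Essential: --01

1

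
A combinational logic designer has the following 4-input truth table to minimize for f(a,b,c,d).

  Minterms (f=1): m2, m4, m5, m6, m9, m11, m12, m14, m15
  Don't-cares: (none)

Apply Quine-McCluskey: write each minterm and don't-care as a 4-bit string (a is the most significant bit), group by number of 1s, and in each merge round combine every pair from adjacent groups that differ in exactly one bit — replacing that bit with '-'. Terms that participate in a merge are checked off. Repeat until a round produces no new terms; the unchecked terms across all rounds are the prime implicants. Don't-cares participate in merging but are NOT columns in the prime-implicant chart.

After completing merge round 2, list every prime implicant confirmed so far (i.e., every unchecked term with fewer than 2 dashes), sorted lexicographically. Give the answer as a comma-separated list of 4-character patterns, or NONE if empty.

0-10, 010-, 1-11, 10-1, 111-

Round 0: 0010✓ 0100✓ 0101✓ 0110✓ 1001✓ 1011✓ 1100✓ 1110✓ 1111✓
Round 1: -100✓ -110✓ 0-10 01-0✓ 010- 1-11 10-1 11-0✓ 111-
Round 2: -1-0
PIs = {-1-0, 0-10, 010-, 1-11, 10-1, 111-}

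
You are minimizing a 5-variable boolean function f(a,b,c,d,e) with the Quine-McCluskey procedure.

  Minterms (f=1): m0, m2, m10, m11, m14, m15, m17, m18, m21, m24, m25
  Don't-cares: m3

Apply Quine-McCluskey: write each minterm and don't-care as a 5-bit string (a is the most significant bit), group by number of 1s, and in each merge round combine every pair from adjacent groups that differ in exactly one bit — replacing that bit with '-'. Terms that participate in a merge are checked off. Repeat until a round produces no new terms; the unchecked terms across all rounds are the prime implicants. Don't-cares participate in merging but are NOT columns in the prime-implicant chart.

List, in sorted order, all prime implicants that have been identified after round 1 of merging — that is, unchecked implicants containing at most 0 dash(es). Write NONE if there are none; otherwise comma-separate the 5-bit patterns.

[col 0] 00000*, 00010*, 00011*, 01010*, 01011*, 01110*, 01111*, 10001*, 10010*, 10101*, 11000*, 11001*
[col 1] -0010, 0-010*, 0-011*, 000-0, 0001-*, 01-10*, 01-11*, 0101-*, 0111-*, 1-001, 10-01, 1100-
[col 2] 0-01-, 01-1-
Prime implicants: -0010, 0-01-, 000-0, 01-1-, 1-001, 10-01, 1100-

NONE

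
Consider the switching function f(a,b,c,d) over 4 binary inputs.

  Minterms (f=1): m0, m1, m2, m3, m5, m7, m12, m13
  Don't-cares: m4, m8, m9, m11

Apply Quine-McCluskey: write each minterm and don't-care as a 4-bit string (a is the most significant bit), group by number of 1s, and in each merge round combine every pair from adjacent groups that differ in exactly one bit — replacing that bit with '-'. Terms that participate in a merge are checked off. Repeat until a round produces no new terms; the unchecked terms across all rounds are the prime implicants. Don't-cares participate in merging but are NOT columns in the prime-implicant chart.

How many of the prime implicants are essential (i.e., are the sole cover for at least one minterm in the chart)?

3

[col 0] 0000*, 0001*, 0010*, 0011*, 0100*, 0101*, 0111*, 1000*, 1001*, 1011*, 1100*, 1101*
[col 1] -000*, -001*, -011*, -100*, -101*, 0-00*, 0-01*, 0-11*, 00-0*, 00-1*, 000-*, 001-*, 01-1*, 010-*, 1-00*, 1-01*, 10-1*, 100-*, 110-*
[col 2] --00*, --01*, -0-1, -00-*, -10-*, 0--1, 0-0-*, 00--, 1-0-*
[col 3] --0-
Prime implicants: --0-, -0-1, 0--1, 00--
PI chart (minterm → PIs covering it):
  0 | --0-,00--
  1 | --0-,-0-1,0--1,00--
  2 | 00--  (sole → essential)
  3 | -0-1,0--1,00--
  5 | --0-,0--1
  7 | 0--1  (sole → essential)
  12 | --0-  (sole → essential)
  13 | --0-  (sole → essential)
Essential prime implicants: --0-, 0--1, 00--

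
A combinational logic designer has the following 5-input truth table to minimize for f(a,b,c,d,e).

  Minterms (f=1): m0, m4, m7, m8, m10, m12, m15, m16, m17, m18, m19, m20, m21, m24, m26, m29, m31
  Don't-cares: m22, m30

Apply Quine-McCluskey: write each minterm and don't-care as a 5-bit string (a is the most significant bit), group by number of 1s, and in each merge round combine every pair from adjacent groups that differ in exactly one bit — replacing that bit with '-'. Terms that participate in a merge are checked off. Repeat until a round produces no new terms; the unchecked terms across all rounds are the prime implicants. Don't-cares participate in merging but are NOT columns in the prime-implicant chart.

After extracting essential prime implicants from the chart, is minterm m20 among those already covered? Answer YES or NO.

NO

[col 0] 00000*, 00100*, 00111*, 01000*, 01010*, 01100*, 01111*, 10000*, 10001*, 10010*, 10011*, 10100*, 10101*, 10110*, 11000*, 11010*, 11101*, 11110*, 11111*
[col 1] -0000*, -0100*, -1000*, -1010*, -1111, 0-000*, 0-100*, 0-111, 00-00*, 01-00*, 010-0*, 1-000*, 1-010*, 1-101, 1-110*, 10-00*, 10-01*, 10-10*, 100-0*, 100-1*, 1000-*, 1001-*, 101-0*, 1010-*, 11-10*, 110-0*, 111-1, 1111-
[col 2] --000, -0-00, -10-0, 0--00, 1--10, 1-0-0, 10--0, 10-0-, 100--
Prime implicants: --000, -0-00, -10-0, -1111, 0--00, 0-111, 1--10, 1-0-0, 1-101, 10--0, 10-0-, 100--, 111-1, 1111-
PI chart (minterm → PIs covering it):
  0 | --000,-0-00,0--00
  4 | -0-00,0--00
  7 | 0-111  (sole → essential)
  8 | --000,-10-0,0--00
  10 | -10-0  (sole → essential)
  12 | 0--00  (sole → essential)
  15 | -1111,0-111
  16 | --000,-0-00,1-0-0,10--0,10-0-,100--
  17 | 10-0-,100--
  18 | 1--10,1-0-0,10--0,100--
  19 | 100--  (sole → essential)
  20 | -0-00,10--0,10-0-
  21 | 1-101,10-0-
  24 | --000,-10-0,1-0-0
  26 | -10-0,1--10,1-0-0
  29 | 1-101,111-1
  31 | -1111,111-1,1111-
Essential prime implicants: -10-0, 0--00, 0-111, 100--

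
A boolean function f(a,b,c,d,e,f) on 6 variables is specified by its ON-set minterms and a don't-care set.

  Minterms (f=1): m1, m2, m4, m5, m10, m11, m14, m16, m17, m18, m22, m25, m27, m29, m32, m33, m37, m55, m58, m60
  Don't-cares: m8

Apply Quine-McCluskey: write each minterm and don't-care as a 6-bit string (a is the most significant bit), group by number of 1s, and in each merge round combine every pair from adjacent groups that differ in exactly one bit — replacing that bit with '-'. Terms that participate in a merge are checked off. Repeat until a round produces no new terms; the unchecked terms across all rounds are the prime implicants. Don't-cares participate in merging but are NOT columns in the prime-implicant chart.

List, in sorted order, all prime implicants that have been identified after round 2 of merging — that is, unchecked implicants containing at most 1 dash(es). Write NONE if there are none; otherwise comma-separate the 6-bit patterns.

Round 0: 000001✓ 000010✓ 000100✓ 000101✓ 001000✓ 001010✓ 001011✓ 001110✓ 010000✓ 010001✓ 010010✓ 010110✓ 011001✓ 011011✓ 011101✓ 100000✓ 100001✓ 100101✓ 110111 111010 111100
Round 1: -00001✓ -00101✓ 0-0001 0-0010 0-1011 00-010 000-01✓ 00010- 001-10 0010-0 00101- 01-001 010-10 0100-0 01000- 011-01 0110-1 100-01✓ 10000-
Round 2: -00-01
PIs = {-00-01, 0-0001, 0-0010, 0-1011, 00-010, 00010-, 001-10, 0010-0, 00101-, 01-001, 010-10, 0100-0, 01000-, 011-01, 0110-1, 10000-, 110111, 111010, 111100}

0-0001, 0-0010, 0-1011, 00-010, 00010-, 001-10, 0010-0, 00101-, 01-001, 010-10, 0100-0, 01000-, 011-01, 0110-1, 10000-, 110111, 111010, 111100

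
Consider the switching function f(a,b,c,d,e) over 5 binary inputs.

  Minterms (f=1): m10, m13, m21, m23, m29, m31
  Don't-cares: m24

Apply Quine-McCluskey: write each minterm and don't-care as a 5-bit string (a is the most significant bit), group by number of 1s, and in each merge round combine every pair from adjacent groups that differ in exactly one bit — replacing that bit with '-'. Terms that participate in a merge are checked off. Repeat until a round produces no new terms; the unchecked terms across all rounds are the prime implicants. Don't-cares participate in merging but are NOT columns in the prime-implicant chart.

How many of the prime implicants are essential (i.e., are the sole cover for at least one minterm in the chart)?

3

[col 0] 01010, 01101*, 10101*, 10111*, 11000, 11101*, 11111*
[col 1] -1101, 1-101*, 1-111*, 101-1*, 111-1*
[col 2] 1-1-1
Prime implicants: -1101, 01010, 1-1-1, 11000
PI chart (minterm → PIs covering it):
  10 | 01010  (sole → essential)
  13 | -1101  (sole → essential)
  21 | 1-1-1  (sole → essential)
  23 | 1-1-1  (sole → essential)
  29 | -1101,1-1-1
  31 | 1-1-1  (sole → essential)
Essential prime implicants: -1101, 01010, 1-1-1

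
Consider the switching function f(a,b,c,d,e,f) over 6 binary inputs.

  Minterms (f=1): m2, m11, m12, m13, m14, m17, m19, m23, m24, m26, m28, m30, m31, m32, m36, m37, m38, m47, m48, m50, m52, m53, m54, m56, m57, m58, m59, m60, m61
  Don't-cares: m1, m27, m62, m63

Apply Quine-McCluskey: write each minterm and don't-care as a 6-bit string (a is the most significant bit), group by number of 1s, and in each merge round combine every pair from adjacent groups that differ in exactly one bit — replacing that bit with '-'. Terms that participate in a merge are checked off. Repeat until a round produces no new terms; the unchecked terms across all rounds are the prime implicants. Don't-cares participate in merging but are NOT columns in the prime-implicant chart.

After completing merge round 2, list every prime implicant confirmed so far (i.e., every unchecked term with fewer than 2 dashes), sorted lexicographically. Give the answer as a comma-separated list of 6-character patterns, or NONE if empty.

size-2^0 implicants → 000001(✓)  000010  001011(✓)  001100(✓)  001101(✓)  001110(✓)  010001(✓)  010011(✓)  010111(✓)  011000(✓)  011010(✓)  011011(✓)  011100(✓)  011110(✓)  011111(✓)  100000(✓)  100100(✓)  100101(✓)  100110(✓)  101111(✓)  110000(✓)  110010(✓)  110100(✓)  110101(✓)  110110(✓)  111000(✓)  111001(✓)  111010(✓)  111011(✓)  111100(✓)  111101(✓)  111110(✓)  111111(✓)
size-2^1 implicants → -11000(✓)  -11010(✓)  -11011(✓)  -11100(✓)  -11110(✓)  -11111(✓)  0-0001  0-1011  0-1100(✓)  0-1110(✓)  0011-0(✓)  00110-  01-011(✓)  01-111(✓)  010-11(✓)  0100-1  011-00(✓)  011-10(✓)  011-11(✓)  0110-0(✓)  01101-(✓)  0111-0(✓)  01111-(✓)  1-0000(✓)  1-0100(✓)  1-0101(✓)  1-0110(✓)  1-1111  100-00(✓)  1001-0(✓)  10010-(✓)  11-000(✓)  11-010(✓)  11-100(✓)  11-101(✓)  11-110(✓)  110-00(✓)  110-10(✓)  1100-0(✓)  1101-0(✓)  11010-(✓)  111-00(✓)  111-01(✓)  111-10(✓)  111-11(✓)  1110-0(✓)  1110-1(✓)  11100-(✓)  11101-(✓)  1111-0(✓)  1111-1(✓)  11110-(✓)  11111-(✓)
size-2^2 implicants → -11-00(✓)  -11-10(✓)  -11-11(✓)  -110-0(✓)  -1101-(✓)  -111-0(✓)  -1111-(✓)  0-11-0  01--11  011--0(✓)  011-1-(✓)  1-0-00  1-01-0  1-010-  11--00(✓)  11--10(✓)  11-0-0(✓)  11-1-0(✓)  11-10-  110--0(✓)  111--0(✓)  111--1(✓)  111-0-(✓)  111-1-(✓)  1110--(✓)  1111--(✓)
size-2^3 implicants → -11--0  -11-1-  11---0  111---
Unchecked terms (primes): -11--0, -11-1-, 0-0001, 0-1011, 0-11-0, 000010, 00110-, 01--11, 0100-1, 1-0-00, 1-01-0, 1-010-, 1-1111, 11---0, 11-10-, 111---

0-0001, 0-1011, 000010, 00110-, 0100-1, 1-1111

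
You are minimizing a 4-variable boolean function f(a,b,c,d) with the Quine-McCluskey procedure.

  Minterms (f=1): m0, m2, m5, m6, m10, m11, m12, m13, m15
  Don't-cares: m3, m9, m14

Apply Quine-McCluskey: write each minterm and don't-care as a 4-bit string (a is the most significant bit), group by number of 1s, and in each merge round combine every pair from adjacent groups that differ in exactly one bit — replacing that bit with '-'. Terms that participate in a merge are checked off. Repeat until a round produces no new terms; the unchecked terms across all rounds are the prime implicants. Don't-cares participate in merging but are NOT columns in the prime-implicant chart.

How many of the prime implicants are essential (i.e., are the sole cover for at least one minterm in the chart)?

4

Round 0: 0000✓ 0010✓ 0011✓ 0101✓ 0110✓ 1001✓ 1010✓ 1011✓ 1100✓ 1101✓ 1110✓ 1111✓
Round 1: -010✓ -011✓ -101 -110✓ 0-10✓ 00-0 001-✓ 1-01✓ 1-10✓ 1-11✓ 10-1✓ 101-✓ 11-0✓ 11-1✓ 110-✓ 111-✓
Round 2: --10 -01- 1--1 1-1- 11--
PIs = {--10, -01-, -101, 00-0, 1--1, 1-1-, 11--}
Coverage chart:
  m0: 00-0 ←essential
  m2: --10,-01-,00-0
  m5: -101 ←essential
  m6: --10 ←essential
  m10: --10,-01-,1-1-
  m11: -01-,1--1,1-1-
  m12: 11-- ←essential
  m13: -101,1--1,11--
  m15: 1--1,1-1-,11--
Essential: --10, -101, 00-0, 11--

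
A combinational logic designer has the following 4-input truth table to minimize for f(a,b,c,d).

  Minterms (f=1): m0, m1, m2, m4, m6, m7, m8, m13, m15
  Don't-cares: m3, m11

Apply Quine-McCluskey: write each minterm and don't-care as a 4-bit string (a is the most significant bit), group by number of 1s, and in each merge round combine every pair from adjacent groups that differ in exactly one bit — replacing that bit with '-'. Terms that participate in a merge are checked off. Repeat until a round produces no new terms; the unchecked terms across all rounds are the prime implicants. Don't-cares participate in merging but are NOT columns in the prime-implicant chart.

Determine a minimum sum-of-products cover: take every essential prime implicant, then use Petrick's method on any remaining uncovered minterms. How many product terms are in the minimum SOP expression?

5

[col 0] 0000*, 0001*, 0010*, 0011*, 0100*, 0110*, 0111*, 1000*, 1011*, 1101*, 1111*
[col 1] -000, -011*, -111*, 0-00*, 0-10*, 0-11*, 00-0*, 00-1*, 000-*, 001-*, 01-0*, 011-*, 1-11*, 11-1
[col 2] --11, 0--0, 0-1-, 00--
Prime implicants: --11, -000, 0--0, 0-1-, 00--, 11-1
PI chart (minterm → PIs covering it):
  0 | -000,0--0,00--
  1 | 00--  (sole → essential)
  2 | 0--0,0-1-,00--
  4 | 0--0  (sole → essential)
  6 | 0--0,0-1-
  7 | --11,0-1-
  8 | -000  (sole → essential)
  13 | 11-1  (sole → essential)
  15 | --11,11-1
Essential prime implicants: -000, 0--0, 00--, 11-1
Petrick residual → --11
Minimum SOP uses 5 PIs: cd + b'c'd' + a'd' + a'b' + abd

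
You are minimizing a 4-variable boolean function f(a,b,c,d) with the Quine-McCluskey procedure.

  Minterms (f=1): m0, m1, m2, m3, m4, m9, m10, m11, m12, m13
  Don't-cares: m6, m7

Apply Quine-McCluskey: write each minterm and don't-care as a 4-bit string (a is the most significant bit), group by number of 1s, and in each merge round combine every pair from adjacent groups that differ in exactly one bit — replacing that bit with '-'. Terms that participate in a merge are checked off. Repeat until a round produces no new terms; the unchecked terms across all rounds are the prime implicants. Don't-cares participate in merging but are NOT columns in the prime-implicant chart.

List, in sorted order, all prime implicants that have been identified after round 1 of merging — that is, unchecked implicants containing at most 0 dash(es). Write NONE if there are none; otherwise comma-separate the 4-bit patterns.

NONE

size-2^0 implicants → 0000(✓)  0001(✓)  0010(✓)  0011(✓)  0100(✓)  0110(✓)  0111(✓)  1001(✓)  1010(✓)  1011(✓)  1100(✓)  1101(✓)
size-2^1 implicants → -001(✓)  -010(✓)  -011(✓)  -100  0-00(✓)  0-10(✓)  0-11(✓)  00-0(✓)  00-1(✓)  000-(✓)  001-(✓)  01-0(✓)  011-(✓)  1-01  10-1(✓)  101-(✓)  110-
size-2^2 implicants → -0-1  -01-  0--0  0-1-  00--
Unchecked terms (primes): -0-1, -01-, -100, 0--0, 0-1-, 00--, 1-01, 110-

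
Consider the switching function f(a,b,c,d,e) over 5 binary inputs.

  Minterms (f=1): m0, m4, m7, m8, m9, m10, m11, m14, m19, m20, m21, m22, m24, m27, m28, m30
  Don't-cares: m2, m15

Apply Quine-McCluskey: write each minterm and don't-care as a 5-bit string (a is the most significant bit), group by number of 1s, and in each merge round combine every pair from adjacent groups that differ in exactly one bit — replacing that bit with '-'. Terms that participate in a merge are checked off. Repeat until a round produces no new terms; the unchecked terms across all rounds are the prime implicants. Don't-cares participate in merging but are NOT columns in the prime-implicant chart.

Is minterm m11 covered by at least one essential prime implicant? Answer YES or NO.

[col 0] 00000*, 00010*, 00100*, 00111*, 01000*, 01001*, 01010*, 01011*, 01110*, 01111*, 10011*, 10100*, 10101*, 10110*, 11000*, 11011*, 11100*, 11110*
[col 1] -0100, -1000, -1011, -1110, 0-000*, 0-010*, 0-111, 00-00, 000-0*, 01-10*, 01-11*, 010-0*, 010-1*, 0100-*, 0101-*, 0111-*, 1-011, 1-100*, 1-110*, 101-0*, 1010-, 11-00, 111-0*
[col 2] 0-0-0, 01-1-, 010--, 1-1-0
Prime implicants: -0100, -1000, -1011, -1110, 0-0-0, 0-111, 00-00, 01-1-, 010--, 1-011, 1-1-0, 1010-, 11-00
PI chart (minterm → PIs covering it):
  0 | 0-0-0,00-00
  4 | -0100,00-00
  7 | 0-111  (sole → essential)
  8 | -1000,0-0-0,010--
  9 | 010--  (sole → essential)
  10 | 0-0-0,01-1-,010--
  11 | -1011,01-1-,010--
  14 | -1110,01-1-
  19 | 1-011  (sole → essential)
  20 | -0100,1-1-0,1010-
  21 | 1010-  (sole → essential)
  22 | 1-1-0  (sole → essential)
  24 | -1000,11-00
  27 | -1011,1-011
  28 | 1-1-0,11-00
  30 | -1110,1-1-0
Essential prime implicants: 0-111, 010--, 1-011, 1-1-0, 1010-

YES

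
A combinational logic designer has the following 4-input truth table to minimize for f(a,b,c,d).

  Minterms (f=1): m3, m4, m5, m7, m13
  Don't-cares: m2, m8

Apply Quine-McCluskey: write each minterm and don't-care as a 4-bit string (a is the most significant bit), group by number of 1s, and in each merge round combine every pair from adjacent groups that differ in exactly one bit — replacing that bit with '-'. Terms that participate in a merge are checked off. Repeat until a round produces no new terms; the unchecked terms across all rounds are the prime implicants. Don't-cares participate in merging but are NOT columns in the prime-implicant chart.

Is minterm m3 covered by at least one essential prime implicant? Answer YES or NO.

NO

[col 0] 0010*, 0011*, 0100*, 0101*, 0111*, 1000, 1101*
[col 1] -101, 0-11, 001-, 01-1, 010-
Prime implicants: -101, 0-11, 001-, 01-1, 010-, 1000
PI chart (minterm → PIs covering it):
  3 | 0-11,001-
  4 | 010-  (sole → essential)
  5 | -101,01-1,010-
  7 | 0-11,01-1
  13 | -101  (sole → essential)
Essential prime implicants: -101, 010-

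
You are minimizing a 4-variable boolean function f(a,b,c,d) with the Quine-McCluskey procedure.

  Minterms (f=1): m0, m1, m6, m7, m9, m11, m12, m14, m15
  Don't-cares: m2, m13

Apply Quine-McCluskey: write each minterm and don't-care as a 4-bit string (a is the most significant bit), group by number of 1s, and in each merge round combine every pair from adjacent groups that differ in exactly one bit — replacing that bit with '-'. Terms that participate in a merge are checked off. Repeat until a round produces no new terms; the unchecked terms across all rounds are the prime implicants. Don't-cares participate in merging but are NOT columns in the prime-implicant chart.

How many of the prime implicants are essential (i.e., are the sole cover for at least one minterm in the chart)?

3

[col 0] 0000*, 0001*, 0010*, 0110*, 0111*, 1001*, 1011*, 1100*, 1101*, 1110*, 1111*
[col 1] -001, -110*, -111*, 0-10, 00-0, 000-, 011-*, 1-01*, 1-11*, 10-1*, 11-0*, 11-1*, 110-*, 111-*
[col 2] -11-, 1--1, 11--
Prime implicants: -001, -11-, 0-10, 00-0, 000-, 1--1, 11--
PI chart (minterm → PIs covering it):
  0 | 00-0,000-
  1 | -001,000-
  6 | -11-,0-10
  7 | -11-  (sole → essential)
  9 | -001,1--1
  11 | 1--1  (sole → essential)
  12 | 11--  (sole → essential)
  14 | -11-,11--
  15 | -11-,1--1,11--
Essential prime implicants: -11-, 1--1, 11--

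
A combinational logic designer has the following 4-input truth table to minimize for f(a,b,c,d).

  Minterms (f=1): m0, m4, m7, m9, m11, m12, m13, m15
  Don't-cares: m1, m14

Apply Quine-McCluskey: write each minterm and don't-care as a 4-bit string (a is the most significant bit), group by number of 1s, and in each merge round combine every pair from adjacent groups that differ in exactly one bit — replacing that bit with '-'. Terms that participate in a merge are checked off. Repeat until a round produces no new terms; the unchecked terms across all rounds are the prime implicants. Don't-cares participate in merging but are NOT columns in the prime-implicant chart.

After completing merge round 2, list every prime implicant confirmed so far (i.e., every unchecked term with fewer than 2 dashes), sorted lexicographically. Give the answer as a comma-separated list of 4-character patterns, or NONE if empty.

Round 0: 0000✓ 0001✓ 0100✓ 0111✓ 1001✓ 1011✓ 1100✓ 1101✓ 1110✓ 1111✓
Round 1: -001 -100 -111 0-00 000- 1-01✓ 1-11✓ 10-1✓ 11-0✓ 11-1✓ 110-✓ 111-✓
Round 2: 1--1 11--
PIs = {-001, -100, -111, 0-00, 000-, 1--1, 11--}

-001, -100, -111, 0-00, 000-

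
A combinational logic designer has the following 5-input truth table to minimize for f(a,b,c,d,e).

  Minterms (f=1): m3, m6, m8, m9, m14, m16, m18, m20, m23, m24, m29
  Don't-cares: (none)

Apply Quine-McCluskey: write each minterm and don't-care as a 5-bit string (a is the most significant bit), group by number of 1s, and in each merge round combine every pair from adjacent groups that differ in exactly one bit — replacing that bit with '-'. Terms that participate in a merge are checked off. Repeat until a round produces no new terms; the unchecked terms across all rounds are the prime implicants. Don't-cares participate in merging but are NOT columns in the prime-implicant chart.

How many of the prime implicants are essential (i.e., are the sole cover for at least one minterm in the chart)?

Round 0: 00011 00110✓ 01000✓ 01001✓ 01110✓ 10000✓ 10010✓ 10100✓ 10111 11000✓ 11101
Round 1: -1000 0-110 0100- 1-000 10-00 100-0
PIs = {-1000, 0-110, 00011, 0100-, 1-000, 10-00, 100-0, 10111, 11101}
Coverage chart:
  m3: 00011 ←essential
  m6: 0-110 ←essential
  m8: -1000,0100-
  m9: 0100- ←essential
  m14: 0-110 ←essential
  m16: 1-000,10-00,100-0
  m18: 100-0 ←essential
  m20: 10-00 ←essential
  m23: 10111 ←essential
  m24: -1000,1-000
  m29: 11101 ←essential
Essential: 0-110, 00011, 0100-, 10-00, 100-0, 10111, 11101

7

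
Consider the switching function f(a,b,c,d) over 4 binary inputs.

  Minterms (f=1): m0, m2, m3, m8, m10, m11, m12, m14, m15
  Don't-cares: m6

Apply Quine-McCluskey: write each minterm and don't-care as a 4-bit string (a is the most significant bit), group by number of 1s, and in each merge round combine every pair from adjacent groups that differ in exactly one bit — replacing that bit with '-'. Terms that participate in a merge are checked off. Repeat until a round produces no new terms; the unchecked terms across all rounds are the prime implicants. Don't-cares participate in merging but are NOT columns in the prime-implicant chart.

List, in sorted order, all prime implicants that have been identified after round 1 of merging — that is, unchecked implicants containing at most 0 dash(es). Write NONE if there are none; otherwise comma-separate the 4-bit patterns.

NONE

Round 0: 0000✓ 0010✓ 0011✓ 0110✓ 1000✓ 1010✓ 1011✓ 1100✓ 1110✓ 1111✓
Round 1: -000✓ -010✓ -011✓ -110✓ 0-10✓ 00-0✓ 001-✓ 1-00✓ 1-10✓ 1-11✓ 10-0✓ 101-✓ 11-0✓ 111-✓
Round 2: --10 -0-0 -01- 1--0 1-1-
PIs = {--10, -0-0, -01-, 1--0, 1-1-}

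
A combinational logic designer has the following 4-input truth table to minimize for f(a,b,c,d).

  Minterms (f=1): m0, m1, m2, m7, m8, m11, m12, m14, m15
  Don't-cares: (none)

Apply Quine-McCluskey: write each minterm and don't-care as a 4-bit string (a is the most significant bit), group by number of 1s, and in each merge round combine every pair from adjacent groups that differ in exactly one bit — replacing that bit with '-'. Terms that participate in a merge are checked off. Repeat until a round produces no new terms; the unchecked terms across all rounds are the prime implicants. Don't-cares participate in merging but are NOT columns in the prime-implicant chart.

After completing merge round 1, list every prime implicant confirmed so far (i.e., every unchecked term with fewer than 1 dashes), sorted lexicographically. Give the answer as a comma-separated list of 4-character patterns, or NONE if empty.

NONE

size-2^0 implicants → 0000(✓)  0001(✓)  0010(✓)  0111(✓)  1000(✓)  1011(✓)  1100(✓)  1110(✓)  1111(✓)
size-2^1 implicants → -000  -111  00-0  000-  1-00  1-11  11-0  111-
Unchecked terms (primes): -000, -111, 00-0, 000-, 1-00, 1-11, 11-0, 111-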